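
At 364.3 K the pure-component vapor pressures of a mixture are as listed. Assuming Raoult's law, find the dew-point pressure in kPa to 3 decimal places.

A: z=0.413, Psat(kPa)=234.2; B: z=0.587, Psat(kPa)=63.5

Pdew = 90.847 kPa

At the dew point ψ → 1, so Σzᵢ/Kᵢ = 1 with Kᵢ = Pᵢˢᵃᵗ/P ⇒ 1/P = Σzᵢ/Pᵢˢᵃᵗ.
1/P = 0.413/234.2 + 0.587/63.5 = 0.011008 ⇒ P = 90.847 kPa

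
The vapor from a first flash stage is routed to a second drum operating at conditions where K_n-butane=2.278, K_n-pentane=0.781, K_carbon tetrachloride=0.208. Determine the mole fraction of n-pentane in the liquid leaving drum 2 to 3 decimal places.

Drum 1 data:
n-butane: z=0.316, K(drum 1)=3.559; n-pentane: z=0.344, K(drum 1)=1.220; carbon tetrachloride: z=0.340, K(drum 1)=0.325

x_n-pentane (drum 2) = 0.418

Drum 1:
Let ψ₁ = V/F and solve Σ zᵢ(Kᵢ−1)/(1+ψ₁(Kᵢ−1)) = 0.
Feasibility: ΣzᵢKᵢ = 1.655, Σzᵢ/Kᵢ = 1.417 — both > 1, two phases present.
Newton iteration, ψ₁⁰ = 0.67:
  ψ₁ = 0.670: g = -0.0551, g' = -0.810 → ψ₁ = 0.602
  ψ₁ = 0.602: g = -0.0014, g' = -0.773 → ψ₁ = 0.600
Converged at ψ₁ = 0.600.
Drum-1 compositions:
  n-butane: x = 0.125, y = 0.444
  n-pentane: x = 0.304, y = 0.371
  carbon tetrachloride: x = 0.571, y = 0.186
Drum-2 feed = drum-1 vapor: z₂ = (0.4435, 0.3707, 0.1857).
Drum 2:
Let ψ₂ = V/F and solve Σ zᵢ(Kᵢ−1)/(1+ψ₂(Kᵢ−1)) = 0.
Feasibility: ΣzᵢKᵢ = 1.339, Σzᵢ/Kᵢ = 1.562 — both > 1, two phases present.
Newton iteration, ψ₂⁰ = 0.68:
  ψ₂ = 0.680: g = -0.1109, g' = -0.779 → ψ₂ = 0.538
  ψ₂ = 0.538: g = -0.0122, g' = -0.631 → ψ₂ = 0.518
Converged at ψ₂ = 0.518.
  n-butane: x = 0.267, y = 0.608
  n-pentane: x = 0.418, y = 0.327
  carbon tetrachloride: x = 0.315, y = 0.066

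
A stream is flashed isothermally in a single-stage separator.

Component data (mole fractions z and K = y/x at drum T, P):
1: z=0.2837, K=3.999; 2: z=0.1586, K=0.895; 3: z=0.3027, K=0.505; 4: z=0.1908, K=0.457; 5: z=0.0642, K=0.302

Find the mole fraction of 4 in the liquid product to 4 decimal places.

Material balance + equilibrium reduce to Σ zᵢ(Kᵢ−1)/(1+V/F(Kᵢ−1)) = 0.
Feasibility: ΣzᵢKᵢ = 1.5359, Σzᵢ/Kᵢ = 1.4776 — both > 1, two phases present.
Iterate (Newton) starting at V/F = 0.5:
  V/F = 0.5000: g = -0.08735, g' = -0.7212 → V/F = 0.3789
  V/F = 0.3789: g = 0.00515, g' = -0.8204 → V/F = 0.3851
  V/F = 0.3851: g = 0.00002, g' = -0.8130 → V/F = 0.3852
Converged at V/F = 0.3852.
Compositions from xᵢ = zᵢ/(1+V/F(Kᵢ−1)), yᵢ = Kᵢxᵢ:
  1: x = 0.1316, y = 0.5264
  2: x = 0.1653, y = 0.1479
  3: x = 0.3740, y = 0.1889
  4: x = 0.2413, y = 0.1103
  5: x = 0.0878, y = 0.0265

x_4 = 0.2413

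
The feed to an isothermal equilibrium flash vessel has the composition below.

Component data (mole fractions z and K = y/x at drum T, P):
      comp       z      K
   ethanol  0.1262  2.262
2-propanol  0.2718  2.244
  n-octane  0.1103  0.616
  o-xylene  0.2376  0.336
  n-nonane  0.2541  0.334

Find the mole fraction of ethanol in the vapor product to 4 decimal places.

Material balance + equilibrium reduce to Σ zᵢ(Kᵢ−1)/(1+ψ(Kᵢ−1)) = 0.
Feasibility: ΣzᵢKᵢ = 1.1280, Σzᵢ/Kᵢ = 1.8239 — both > 1, two phases present.
Newton iteration, ψ⁰ = 0.5:
  ψ = 0.5000: g = -0.23621, g' = -0.7484 → ψ = 0.1844
  ψ = 0.1844: g = -0.01406, g' = -0.7119 → ψ = 0.1647
  ψ = 0.1647: g = 0.00008, g' = -0.7203 → ψ = 0.1648
Converged at ψ = 0.1648.
Compositions from xᵢ = zᵢ/(1+ψ(Kᵢ−1)), yᵢ = Kᵢxᵢ:
  ethanol: x = 0.1045, y = 0.2363
  2-propanol: x = 0.2256, y = 0.5062
  n-octane: x = 0.1178, y = 0.0725
  o-xylene: x = 0.2668, y = 0.0896
  n-nonane: x = 0.2854, y = 0.0953

y_ethanol = 0.2363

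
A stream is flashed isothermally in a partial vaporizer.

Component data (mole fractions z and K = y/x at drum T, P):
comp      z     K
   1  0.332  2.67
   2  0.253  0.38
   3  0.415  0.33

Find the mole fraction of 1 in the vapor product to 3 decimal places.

Material balance + equilibrium reduce to Σ zᵢ(Kᵢ−1)/(1+ψ(Kᵢ−1)) = 0.
g(0) = ΣzᵢKᵢ − 1 = 0.120 and g(1) = 1 − Σzᵢ/Kᵢ = -1.048, so a root lies in (0, 1).
Newton iteration, ψ⁰ = 0.5:
  ψ = 0.500: g = -0.3433, g' = -0.901 → ψ = 0.119
  ψ = 0.119: g = -0.0087, g' = -0.978 → ψ = 0.110
Converged at ψ = 0.110.
Compositions from xᵢ = zᵢ/(1+ψ(Kᵢ−1)), yᵢ = Kᵢxᵢ:
  1: x = 0.281, y = 0.749
  2: x = 0.271, y = 0.103
  3: x = 0.448, y = 0.148

y_1 = 0.749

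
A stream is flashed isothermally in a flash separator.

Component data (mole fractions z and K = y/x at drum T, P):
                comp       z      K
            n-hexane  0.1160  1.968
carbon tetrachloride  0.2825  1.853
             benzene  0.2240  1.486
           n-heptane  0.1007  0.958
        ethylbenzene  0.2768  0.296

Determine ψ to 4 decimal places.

Let ψ = V/F and solve Σ zᵢ(Kᵢ−1)/(1+ψ(Kᵢ−1)) = 0.
g(0) = ΣzᵢKᵢ − 1 = 0.2630 and g(1) = 1 − Σzᵢ/Kᵢ = -0.4024, so a root lies in (0, 1).
Newton–Raphson from ψ = 0.34:
  ψ = 0.3400: g = 0.10423, g' = -0.4613 → ψ = 0.5659
  ψ = 0.5659: g = -0.00782, g' = -0.5507 → ψ = 0.5517
  ψ = 0.5517: g = -0.00007, g' = -0.5411 → ψ = 0.5516
Converged at ψ = 0.5516.

ψ = 0.5516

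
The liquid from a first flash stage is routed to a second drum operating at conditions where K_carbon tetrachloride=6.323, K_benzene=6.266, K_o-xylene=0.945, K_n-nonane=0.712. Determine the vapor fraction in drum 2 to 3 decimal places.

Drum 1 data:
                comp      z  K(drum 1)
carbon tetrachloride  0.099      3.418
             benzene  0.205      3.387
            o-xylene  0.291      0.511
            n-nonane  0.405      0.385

Drum 1:
Material balance + equilibrium reduce to Σ zᵢ(Kᵢ−1)/(1+ψ₁(Kᵢ−1)) = 0.
Feasibility: ΣzᵢKᵢ = 1.337, Σzᵢ/Kᵢ = 1.711 — both > 1, two phases present.
Iterate (Newton) starting at ψ₁ = 0.43:
  ψ₁ = 0.430: g = -0.1600, g' = -0.818 → ψ₁ = 0.234
  ψ₁ = 0.234: g = 0.0147, g' = -1.014 → ψ₁ = 0.249
Converged at ψ₁ = 0.249.
Drum-1 compositions:
  carbon tetrachloride: x = 0.062, y = 0.211
  benzene: x = 0.129, y = 0.435
  o-xylene: x = 0.331, y = 0.169
  n-nonane: x = 0.478, y = 0.184
Drum-2 feed = drum-1 liquid: z₂ = (0.0618, 0.1285, 0.3314, 0.4783).
Drum 2:
Let ψ₂ = V/F and solve Σ zᵢ(Kᵢ−1)/(1+ψ₂(Kᵢ−1)) = 0.
Check two-phase: ΣzᵢKᵢ = 1.850 > 1 and Σzᵢ/Kᵢ = 1.053 > 1, so g(0) = 0.850 > 0 and g(1) = -0.053 < 0.
Iterate (Newton) starting at ψ₂ = 0.66:
  ψ₂ = 0.660: g = 0.0351, g' = -0.325 → ψ₂ = 0.768
  ψ₂ = 0.768: g = 0.0029, g' = -0.274 → ψ₂ = 0.779
Converged at ψ₂ = 0.779.
  carbon tetrachloride: x = 0.012, y = 0.076
  benzene: x = 0.025, y = 0.158
  o-xylene: x = 0.346, y = 0.327
  n-nonane: x = 0.617, y = 0.439

V/F (drum 2) = 0.779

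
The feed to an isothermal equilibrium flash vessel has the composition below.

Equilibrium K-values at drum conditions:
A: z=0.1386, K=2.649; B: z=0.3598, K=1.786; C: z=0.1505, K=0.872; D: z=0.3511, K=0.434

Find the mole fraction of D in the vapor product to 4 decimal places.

Rachford–Rice: g(ψ) = Σ zᵢ(Kᵢ−1)/(1+ψ(Kᵢ−1)) = 0.
g(0) = ΣzᵢKᵢ − 1 = 0.2934 and g(1) = 1 − Σzᵢ/Kᵢ = -0.2354, so a root lies in (0, 1).
Iterate (Newton) starting at ψ = 0.44:
  ψ = 0.4400: g = 0.05754, g' = -0.4515 → ψ = 0.5674
  ψ = 0.5674: g = 0.00013, g' = -0.4538 → ψ = 0.5677
Converged at ψ = 0.5677.
Compositions from xᵢ = zᵢ/(1+ψ(Kᵢ−1)), yᵢ = Kᵢxᵢ:
  A: x = 0.0716, y = 0.1896
  B: x = 0.2488, y = 0.4443
  C: x = 0.1623, y = 0.1415
  D: x = 0.5173, y = 0.2245

y_D = 0.2245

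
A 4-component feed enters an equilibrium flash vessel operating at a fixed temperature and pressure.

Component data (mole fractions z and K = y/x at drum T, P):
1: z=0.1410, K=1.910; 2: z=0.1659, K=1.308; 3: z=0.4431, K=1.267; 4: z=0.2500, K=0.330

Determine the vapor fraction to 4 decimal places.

ψ = 0.4553

Let ψ = V/F and solve Σ zᵢ(Kᵢ−1)/(1+ψ(Kᵢ−1)) = 0.
Feasibility: ΣzᵢKᵢ = 1.1302, Σzᵢ/Kᵢ = 1.3080 — both > 1, two phases present.
Iterate (Newton) starting at ψ = 0.5:
  ψ = 0.5000: g = -0.01504, g' = -0.3453 → ψ = 0.4564
  ψ = 0.4564: g = -0.00038, g' = -0.3284 → ψ = 0.4553
Converged at ψ = 0.4553.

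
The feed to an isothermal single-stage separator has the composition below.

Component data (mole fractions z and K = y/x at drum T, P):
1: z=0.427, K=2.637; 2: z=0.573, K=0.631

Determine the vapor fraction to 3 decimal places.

ψ = 0.807

Material balance + equilibrium reduce to Σ zᵢ(Kᵢ−1)/(1+ψ(Kᵢ−1)) = 0.
g(0) = ΣzᵢKᵢ − 1 = 0.488 and g(1) = 1 − Σzᵢ/Kᵢ = -0.070, so a root lies in (0, 1).
Newton–Raphson from ψ = 0.46:
  ψ = 0.460: g = 0.1441, g' = -0.486 → ψ = 0.757
  ψ = 0.757: g = 0.0189, g' = -0.378 → ψ = 0.807
Converged at ψ = 0.807.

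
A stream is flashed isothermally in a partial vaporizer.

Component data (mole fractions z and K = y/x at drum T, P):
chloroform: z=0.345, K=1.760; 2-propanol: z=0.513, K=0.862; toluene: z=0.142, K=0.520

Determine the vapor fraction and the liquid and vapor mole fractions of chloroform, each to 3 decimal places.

ψ = 0.642, x_chloroform = 0.232, y_chloroform = 0.408

Material balance + equilibrium reduce to Σ zᵢ(Kᵢ−1)/(1+ψ(Kᵢ−1)) = 0.
Feasibility: ΣzᵢKᵢ = 1.123, Σzᵢ/Kᵢ = 1.064 — both > 1, two phases present.
Iterate (Newton) starting at ψ = 0.5:
  ψ = 0.500: g = 0.0243, g' = -0.173 → ψ = 0.641
  ψ = 0.641: g = 0.0002, g' = -0.170 → ψ = 0.642
Converged at ψ = 0.642.
Compositions from xᵢ = zᵢ/(1+ψ(Kᵢ−1)), yᵢ = Kᵢxᵢ:
  chloroform: x = 0.232, y = 0.408
  2-propanol: x = 0.563, y = 0.485
  toluene: x = 0.205, y = 0.107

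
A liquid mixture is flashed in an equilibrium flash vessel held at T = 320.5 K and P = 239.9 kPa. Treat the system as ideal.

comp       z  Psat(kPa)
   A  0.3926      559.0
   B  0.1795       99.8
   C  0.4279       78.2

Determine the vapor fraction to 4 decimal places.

Raoult's law: Kᵢ = Pᵢˢᵃᵗ/P = Pᵢˢᵃᵗ/239.9.
  K_A = 559.0/239.9 = 2.330138, K_B = 99.8/239.9 = 0.416007, K_C = 78.2/239.9 = 0.325969
Let ψ = V/F and solve Σ zᵢ(Kᵢ−1)/(1+ψ(Kᵢ−1)) = 0.
Check two-phase: ΣzᵢKᵢ = 1.1290 > 1 and Σzᵢ/Kᵢ = 1.9127 > 1, so g(0) = 0.1290 > 0 and g(1) = -0.9127 < 0.
Newton iteration, ψ⁰ = 0.5:
  ψ = 0.5000: g = -0.26946, g' = -0.8149 → ψ = 0.1694
  ψ = 0.1694: g = -0.01571, g' = -0.7858 → ψ = 0.1494
  ψ = 0.1494: g = 0.00011, g' = -0.7973 → ψ = 0.1495
Converged at ψ = 0.1495.

ψ = 0.1495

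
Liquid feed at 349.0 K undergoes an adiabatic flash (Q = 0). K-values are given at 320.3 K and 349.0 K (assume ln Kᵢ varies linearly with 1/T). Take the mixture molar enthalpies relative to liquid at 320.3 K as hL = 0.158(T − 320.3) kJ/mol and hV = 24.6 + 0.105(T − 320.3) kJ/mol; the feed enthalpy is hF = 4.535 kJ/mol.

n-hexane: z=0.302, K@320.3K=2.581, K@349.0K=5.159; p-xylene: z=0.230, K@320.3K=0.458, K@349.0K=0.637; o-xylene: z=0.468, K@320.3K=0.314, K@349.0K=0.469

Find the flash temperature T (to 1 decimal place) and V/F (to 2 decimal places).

Adiabatic flash: solve Rachford–Rice at each trial T, then check hF = ψ·hV(T) + (1−ψ)·hL(T).
  T = 320.3 K: K = (2.581, 0.458, 0.314), RR gives ψ = 0.031, H_out = 0.771 kJ/mol
  T = 349.0 K: K = (5.159, 0.637, 0.469), RR gives ψ = 0.462, H_out = 15.206 kJ/mol
  T = 334.6 K: K = (3.699, 0.544, 0.387), RR gives ψ = 0.278, H_out = 8.877 kJ/mol
  T = 327.5 K: K = (3.106, 0.500, 0.350), RR gives ψ = 0.170, H_out = 5.265 kJ/mol
  T = 323.9 K: K = (2.834, 0.479, 0.331), RR gives ψ = 0.106, H_out = 3.161 kJ/mol
  T = 325.7 K: K = (2.968, 0.489, 0.340), RR gives ψ = 0.139, H_out = 4.243 kJ/mol
Linear interpolation between T = 325.7 (H_out = 4.243) and T = 327.5 (H_out = 5.265) on hF = 4.535 gives T ≈ 326.2 K, at which ψ = 0.15.

T = 326.2 K, V/F = 0.15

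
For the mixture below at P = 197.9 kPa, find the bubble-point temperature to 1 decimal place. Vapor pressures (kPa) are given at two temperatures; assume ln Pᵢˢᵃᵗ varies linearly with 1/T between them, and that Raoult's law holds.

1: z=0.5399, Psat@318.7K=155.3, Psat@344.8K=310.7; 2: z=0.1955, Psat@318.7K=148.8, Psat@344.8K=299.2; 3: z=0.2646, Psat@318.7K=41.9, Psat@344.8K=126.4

Bubble-point temperature: ΣzᵢPᵢˢᵃᵗ(T) = P. Interpolate ln Pᵢˢᵃᵗ = aᵢ + bᵢ/T.
  T = 318.7 K: ΣzᵢPᵢˢᵃᵗ = 124.02 kPa
  T = 344.8 K: ΣzᵢPᵢˢᵃᵗ = 259.69 kPa
  T = 331.8 K: ΣzᵢPᵢˢᵃᵗ = 181.98 kPa
  T = 338.3 K: ΣzᵢPᵢˢᵃᵗ = 218.02 kPa
  T = 335.1 K: ΣzᵢPᵢˢᵃᵗ = 199.62 kPa
  T = 333.5 K: ΣzᵢPᵢˢᵃᵗ = 190.90 kPa
Interpolating between 333.5 K and 335.1 K gives T ≈ 334.8 K.

T = 334.8 K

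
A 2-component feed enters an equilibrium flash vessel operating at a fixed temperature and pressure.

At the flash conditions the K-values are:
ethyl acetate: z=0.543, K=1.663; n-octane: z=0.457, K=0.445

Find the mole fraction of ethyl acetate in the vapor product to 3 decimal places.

Material balance + equilibrium reduce to Σ zᵢ(Kᵢ−1)/(1+ψ(Kᵢ−1)) = 0.
Feasibility: ΣzᵢKᵢ = 1.106, Σzᵢ/Kᵢ = 1.353 — both > 1, two phases present.
Newton iteration, ψ⁰ = 0.45:
  ψ = 0.450: g = -0.0608, g' = -0.392 → ψ = 0.295
  ψ = 0.295: g = -0.0021, g' = -0.368 → ψ = 0.289
Converged at ψ = 0.289.
Compositions from xᵢ = zᵢ/(1+ψ(Kᵢ−1)), yᵢ = Kᵢxᵢ:
  ethyl acetate: x = 0.456, y = 0.758
  n-octane: x = 0.544, y = 0.242

y_ethyl acetate = 0.758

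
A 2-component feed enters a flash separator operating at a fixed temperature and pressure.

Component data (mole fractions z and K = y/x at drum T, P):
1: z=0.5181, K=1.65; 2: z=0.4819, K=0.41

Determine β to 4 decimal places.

Rachford–Rice: g(β) = Σ zᵢ(Kᵢ−1)/(1+β(Kᵢ−1)) = 0.
Check two-phase: ΣzᵢKᵢ = 1.0524 > 1 and Σzᵢ/Kᵢ = 1.4894 > 1, so g(0) = 0.0524 > 0 and g(1) = -0.4894 < 0.
Binary case is linear: z₁(K₁−1)(1+β(K₂−1)) + z₂(K₂−1)(1+β(K₁−1)) = 0
⇒ β = [z₁(K₁−1)+z₂(K₂−1)] / [−(K₁−1)(K₂−1)] = 0.05244/0.38350 = 0.1368

β = 0.1368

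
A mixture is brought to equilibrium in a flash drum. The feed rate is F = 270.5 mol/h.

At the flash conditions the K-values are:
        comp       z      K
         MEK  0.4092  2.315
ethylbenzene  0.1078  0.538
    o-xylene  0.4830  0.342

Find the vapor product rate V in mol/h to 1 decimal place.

Rachford–Rice: g(ψ) = Σ zᵢ(Kᵢ−1)/(1+ψ(Kᵢ−1)) = 0.
Feasibility: ΣzᵢKᵢ = 1.1705, Σzᵢ/Kᵢ = 1.7894 — both > 1, two phases present.
Newton–Raphson from ψ = 0.54:
  ψ = 0.5400: g = -0.24468, g' = -0.7860 → ψ = 0.2287
  ψ = 0.2287: g = -0.01611, g' = -0.7368 → ψ = 0.2068
  ψ = 0.2068: g = 0.00009, g' = -0.7457 → ψ = 0.2070
Converged at ψ = 0.2070.
Then V = ψ·F = 0.2070·270.5 = 56.0 mol/h and L = F − V = 214.5 mol/h.

V = 56.0 mol/h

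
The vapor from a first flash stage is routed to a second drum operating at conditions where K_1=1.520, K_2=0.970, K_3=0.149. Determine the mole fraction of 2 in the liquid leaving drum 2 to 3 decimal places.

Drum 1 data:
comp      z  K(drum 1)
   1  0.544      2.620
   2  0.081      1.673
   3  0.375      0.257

x_2 (drum 2) = 0.099

Drum 1:
Let ψ₁ = V/F and solve Σ zᵢ(Kᵢ−1)/(1+ψ₁(Kᵢ−1)) = 0.
Feasibility: ΣzᵢKᵢ = 1.657, Σzᵢ/Kᵢ = 1.715 — both > 1, two phases present.
Newton–Raphson from ψ₁ = 0.5:
  ψ₁ = 0.500: g = 0.0844, g' = -0.980 → ψ₁ = 0.586
  ψ₁ = 0.586: g = -0.0024, g' = -1.044 → ψ₁ = 0.584
Converged at ψ₁ = 0.584.
Drum-1 compositions:
  1: x = 0.280, y = 0.733
  2: x = 0.058, y = 0.097
  3: x = 0.662, y = 0.170
Drum-2 feed = drum-1 vapor: z₂ = (0.7325, 0.0973, 0.1702).
Drum 2:
Material balance + equilibrium reduce to Σ zᵢ(Kᵢ−1)/(1+ψ₂(Kᵢ−1)) = 0.
g(0) = ΣzᵢKᵢ − 1 = 0.233 and g(1) = 1 − Σzᵢ/Kᵢ = -0.725, so a root lies in (0, 1).
Newton iteration, ψ₂⁰ = 0.5:
  ψ₂ = 0.500: g = 0.0472, g' = -0.498 → ψ₂ = 0.595
  ψ₂ = 0.595: g = -0.0053, g' = -0.621 → ψ₂ = 0.586
Converged at ψ₂ = 0.586.
  1: x = 0.561, y = 0.853
  2: x = 0.099, y = 0.096
  3: x = 0.340, y = 0.051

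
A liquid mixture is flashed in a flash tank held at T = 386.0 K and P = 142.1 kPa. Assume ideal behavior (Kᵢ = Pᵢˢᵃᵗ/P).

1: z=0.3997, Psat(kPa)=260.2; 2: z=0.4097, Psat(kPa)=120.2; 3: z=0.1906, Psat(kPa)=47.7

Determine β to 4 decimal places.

Raoult's law: Kᵢ = Pᵢˢᵃᵗ/P = Pᵢˢᵃᵗ/142.1.
  K_1 = 260.2/142.1 = 1.831105, K_2 = 120.2/142.1 = 0.845883, K_3 = 47.7/142.1 = 0.335679
Rachford–Rice: g(β) = Σ zᵢ(Kᵢ−1)/(1+β(Kᵢ−1)) = 0.
g(0) = ΣzᵢKᵢ − 1 = 0.1424 and g(1) = 1 − Σzᵢ/Kᵢ = -0.2704, so a root lies in (0, 1).
Newton iteration, β⁰ = 0.5:
  β = 0.5000: g = -0.02334, g' = -0.3378 → β = 0.4309
  β = 0.4309: g = -0.00044, g' = -0.3260 → β = 0.4296
Converged at β = 0.4296.

β = 0.4296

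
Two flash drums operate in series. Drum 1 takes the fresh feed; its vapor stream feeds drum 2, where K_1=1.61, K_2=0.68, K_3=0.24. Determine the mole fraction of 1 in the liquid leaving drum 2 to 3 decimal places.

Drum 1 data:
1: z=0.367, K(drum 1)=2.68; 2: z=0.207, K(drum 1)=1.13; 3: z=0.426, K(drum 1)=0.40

Drum 1:
Let ψ₁ = V/F and solve Σ zᵢ(Kᵢ−1)/(1+ψ₁(Kᵢ−1)) = 0.
Feasibility: ΣzᵢKᵢ = 1.388, Σzᵢ/Kᵢ = 1.385 — both > 1, two phases present.
Newton iteration, ψ₁⁰ = 0.31:
  ψ₁ = 0.310: g = 0.1173, g' = -0.683 → ψ₁ = 0.482
  ψ₁ = 0.482: g = 0.0065, g' = -0.623 → ψ₁ = 0.492
Converged at ψ₁ = 0.492.
Drum-1 compositions:
  1: x = 0.201, y = 0.538
  2: x = 0.195, y = 0.220
  3: x = 0.605, y = 0.242
Drum-2 feed = drum-1 vapor: z₂ = (0.5383, 0.2198, 0.2418).
Drum 2:
Material balance + equilibrium reduce to Σ zᵢ(Kᵢ−1)/(1+ψ₂(Kᵢ−1)) = 0.
Check two-phase: ΣzᵢKᵢ = 1.074 > 1 and Σzᵢ/Kᵢ = 1.665 > 1, so g(0) = 0.074 > 0 and g(1) = -0.665 < 0.
Newton iteration, ψ₂⁰ = 0.36:
  ψ₂ = 0.360: g = -0.0633, g' = -0.428 → ψ₂ = 0.212
  ψ₂ = 0.212: g = -0.0039, g' = -0.382 → ψ₂ = 0.202
Converged at ψ₂ = 0.202.
  1: x = 0.479, y = 0.772
  2: x = 0.235, y = 0.160
  3: x = 0.286, y = 0.069

x_1 (drum 2) = 0.479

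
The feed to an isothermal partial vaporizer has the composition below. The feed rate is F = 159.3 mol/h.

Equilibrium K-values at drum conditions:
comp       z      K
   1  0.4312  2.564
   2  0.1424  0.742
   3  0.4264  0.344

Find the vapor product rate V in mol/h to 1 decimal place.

V = 62.6 mol/h

Material balance + equilibrium reduce to Σ zᵢ(Kᵢ−1)/(1+β(Kᵢ−1)) = 0.
Feasibility: ΣzᵢKᵢ = 1.3579, Σzᵢ/Kᵢ = 1.5996 — both > 1, two phases present.
Iterate (Newton) starting at β = 0.48:
  β = 0.4800: g = -0.06500, g' = -0.7474 → β = 0.3930
  β = 0.3930: g = -0.00012, g' = -0.7494 → β = 0.3929
Converged at β = 0.3929.
Then V = β·F = 0.3929·159.3 = 62.6 mol/h and L = F − V = 96.7 mol/h.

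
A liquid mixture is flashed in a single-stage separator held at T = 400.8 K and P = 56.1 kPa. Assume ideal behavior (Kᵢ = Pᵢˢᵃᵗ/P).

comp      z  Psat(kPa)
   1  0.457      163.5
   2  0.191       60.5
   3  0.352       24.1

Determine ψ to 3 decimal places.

Raoult's law: Kᵢ = Pᵢˢᵃᵗ/P = Pᵢˢᵃᵗ/56.1.
  K_1 = 163.5/56.1 = 2.91444, K_2 = 60.5/56.1 = 1.07843, K_3 = 24.1/56.1 = 0.42959
Newton iteration, ψ⁰ = 0.34:
  ψ = 0.340: g = 0.2954, g' = -0.792 → ψ = 0.713
  ψ = 0.713: g = 0.0457, g' = -0.626 → ψ = 0.786
  ψ = 0.786: g = -0.0006, g' = -0.644 → ψ = 0.785
Converged at ψ = 0.785.

ψ = 0.785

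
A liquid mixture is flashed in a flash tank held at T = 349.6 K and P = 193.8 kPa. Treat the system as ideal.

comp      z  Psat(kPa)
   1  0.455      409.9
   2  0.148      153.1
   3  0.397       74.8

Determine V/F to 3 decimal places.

Raoult's law: Kᵢ = Pᵢˢᵃᵗ/P = Pᵢˢᵃᵗ/193.8.
  K_1 = 409.9/193.8 = 2.11507, K_2 = 153.1/193.8 = 0.78999, K_3 = 74.8/193.8 = 0.38596
Rachford–Rice: g(V/F) = Σ zᵢ(Kᵢ−1)/(1+V/F(Kᵢ−1)) = 0.
g(0) = ΣzᵢKᵢ − 1 = 0.233 and g(1) = 1 − Σzᵢ/Kᵢ = -0.431, so a root lies in (0, 1).
Newton–Raphson from V/F = 0.42:
  V/F = 0.420: g = -0.0170, g' = -0.542 → V/F = 0.389
Converged at V/F = 0.389.

V/F = 0.389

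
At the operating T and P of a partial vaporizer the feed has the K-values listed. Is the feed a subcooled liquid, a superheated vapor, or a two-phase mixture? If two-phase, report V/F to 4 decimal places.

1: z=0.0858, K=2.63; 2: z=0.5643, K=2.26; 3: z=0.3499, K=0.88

ΣzᵢKᵢ = 1.8089; Σzᵢ/Kᵢ = 0.6799.
Since Σzᵢ/Kᵢ < 1 the mixture is above its dew point — single vapor phase.

superheated vapor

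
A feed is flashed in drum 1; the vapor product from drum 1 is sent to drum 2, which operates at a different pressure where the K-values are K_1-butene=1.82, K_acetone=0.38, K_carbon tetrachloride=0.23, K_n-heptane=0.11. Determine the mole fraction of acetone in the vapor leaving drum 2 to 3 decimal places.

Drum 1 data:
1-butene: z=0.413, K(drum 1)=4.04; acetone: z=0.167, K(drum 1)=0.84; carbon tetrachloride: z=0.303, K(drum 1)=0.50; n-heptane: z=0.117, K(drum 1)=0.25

Drum 1:
Rachford–Rice: g(ψ₁) = Σ zᵢ(Kᵢ−1)/(1+ψ₁(Kᵢ−1)) = 0.
Feasibility: ΣzᵢKᵢ = 1.990, Σzᵢ/Kᵢ = 1.375 — both > 1, two phases present.
Newton iteration, ψ₁⁰ = 0.5:
  ψ₁ = 0.500: g = 0.1268, g' = -0.909 → ψ₁ = 0.639
  ψ₁ = 0.639: g = 0.0054, g' = -0.852 → ψ₁ = 0.646
Converged at ψ₁ = 0.646.
Drum-1 compositions:
  1-butene: x = 0.139, y = 0.563
  acetone: x = 0.186, y = 0.156
  carbon tetrachloride: x = 0.447, y = 0.224
  n-heptane: x = 0.227, y = 0.057
Drum-2 feed = drum-1 vapor: z₂ = (0.5631, 0.1564, 0.2237, 0.0567).
Drum 2:
Let ψ₂ = V/F and solve Σ zᵢ(Kᵢ−1)/(1+ψ₂(Kᵢ−1)) = 0.
Check two-phase: ΣzᵢKᵢ = 1.142 > 1 and Σzᵢ/Kᵢ = 2.210 > 1, so g(0) = 0.142 > 0 and g(1) = -1.210 < 0.
Iterate (Newton) starting at ψ₂ = 0.45:
  ψ₂ = 0.450: g = -0.1451, g' = -0.753 → ψ₂ = 0.257
  ψ₂ = 0.257: g = -0.0145, g' = -0.625 → ψ₂ = 0.234
Converged at ψ₂ = 0.234.
  1-butene: x = 0.472, y = 0.860
  acetone: x = 0.183, y = 0.070
  carbon tetrachloride: x = 0.273, y = 0.063
  n-heptane: x = 0.072, y = 0.008

y_acetone (drum 2) = 0.070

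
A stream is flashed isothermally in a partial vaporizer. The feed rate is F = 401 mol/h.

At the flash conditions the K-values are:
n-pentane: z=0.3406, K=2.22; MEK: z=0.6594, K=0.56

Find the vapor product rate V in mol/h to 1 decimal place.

Newton iteration, ψ⁰ = 0.5:
  ψ = 0.5000: g = -0.11387, g' = -0.4054 → ψ = 0.2191
  ψ = 0.2191: g = 0.00679, g' = -0.4720 → ψ = 0.2335
  ψ = 0.2335: g = 0.00005, g' = -0.4656 → ψ = 0.2336
Converged at ψ = 0.2336.
Then V = ψ·F = 0.2336·401 = 93.7 mol/h and L = F − V = 307.3 mol/h.

V = 93.7 mol/h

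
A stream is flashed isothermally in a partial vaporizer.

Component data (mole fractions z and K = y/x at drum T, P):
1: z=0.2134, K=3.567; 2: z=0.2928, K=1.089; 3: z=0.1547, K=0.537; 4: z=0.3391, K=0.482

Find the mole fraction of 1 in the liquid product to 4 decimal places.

Newton iteration, ψ⁰ = 0.5:
  ψ = 0.5000: g = -0.06541, g' = -0.4937 → ψ = 0.3675
  ψ = 0.3675: g = 0.00385, g' = -0.5615 → ψ = 0.3744
Converged at ψ = 0.3744.
Compositions from xᵢ = zᵢ/(1+ψ(Kᵢ−1)), yᵢ = Kᵢxᵢ:
  1: x = 0.1088, y = 0.3882
  2: x = 0.2834, y = 0.3086
  3: x = 0.1871, y = 0.1005
  4: x = 0.4207, y = 0.2028

x_1 = 0.1088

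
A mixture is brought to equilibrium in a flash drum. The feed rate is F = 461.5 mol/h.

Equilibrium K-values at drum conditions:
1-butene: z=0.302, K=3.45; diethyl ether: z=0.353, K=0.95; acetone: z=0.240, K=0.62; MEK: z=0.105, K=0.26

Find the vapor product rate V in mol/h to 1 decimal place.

V = 296.9 mol/h

Material balance + equilibrium reduce to Σ zᵢ(Kᵢ−1)/(1+V/F(Kᵢ−1)) = 0.
Feasibility: ΣzᵢKᵢ = 1.553, Σzᵢ/Kᵢ = 1.250 — both > 1, two phases present.
Newton iteration, V/F⁰ = 0.67:
  V/F = 0.670: g = -0.0146, g' = -0.549 → V/F = 0.643
Converged at V/F = 0.643.
Then V = V/F·F = 0.6433·461.5 = 296.9 mol/h and L = F − V = 164.6 mol/h.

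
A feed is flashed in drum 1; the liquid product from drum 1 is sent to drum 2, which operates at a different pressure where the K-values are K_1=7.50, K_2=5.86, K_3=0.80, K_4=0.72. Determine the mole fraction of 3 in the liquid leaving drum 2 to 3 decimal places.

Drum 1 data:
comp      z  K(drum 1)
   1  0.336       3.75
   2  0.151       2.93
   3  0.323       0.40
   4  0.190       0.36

x_3 (drum 2) = 0.581

Drum 1:
Material balance + equilibrium reduce to Σ zᵢ(Kᵢ−1)/(1+ψ₁(Kᵢ−1)) = 0.
Feasibility: ΣzᵢKᵢ = 1.900, Σzᵢ/Kᵢ = 1.476 — both > 1, two phases present.
Newton iteration, ψ₁⁰ = 0.38:
  ψ₁ = 0.380: g = 0.2082, g' = -1.126 → ψ₁ = 0.565
  ψ₁ = 0.565: g = 0.0176, g' = -0.975 → ψ₁ = 0.583
Converged at ψ₁ = 0.583.
Drum-1 compositions:
  1: x = 0.129, y = 0.484
  2: x = 0.071, y = 0.208
  3: x = 0.497, y = 0.199
  4: x = 0.303, y = 0.109
Drum-2 feed = drum-1 liquid: z₂ = (0.1291, 0.0711, 0.4968, 0.3031).
Drum 2:
Rachford–Rice: g(ψ₂) = Σ zᵢ(Kᵢ−1)/(1+ψ₂(Kᵢ−1)) = 0.
Check two-phase: ΣzᵢKᵢ = 2.000 > 1 and Σzᵢ/Kᵢ = 1.071 > 1, so g(0) = 1.000 > 0 and g(1) = -0.071 < 0.
Iterate (Newton) starting at ψ₂ = 0.31:
  ψ₂ = 0.310: g = 0.2171, g' = -0.918 → ψ₂ = 0.547
  ψ₂ = 0.547: g = 0.0670, g' = -0.447 → ψ₂ = 0.696
  ψ₂ = 0.696: g = 0.0097, g' = -0.329 → ψ₂ = 0.726
  ψ₂ = 0.726: g = 0.0002, g' = -0.313 → ψ₂ = 0.727
Converged at ψ₂ = 0.727.
  1: x = 0.023, y = 0.169
  2: x = 0.016, y = 0.092
  3: x = 0.581, y = 0.465
  4: x = 0.381, y = 0.274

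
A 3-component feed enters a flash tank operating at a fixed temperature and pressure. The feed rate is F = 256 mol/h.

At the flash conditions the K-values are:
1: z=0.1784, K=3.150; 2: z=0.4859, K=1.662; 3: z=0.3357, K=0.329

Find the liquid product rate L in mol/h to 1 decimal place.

L = 94.8 mol/h

Newton iteration, V/F⁰ = 0.38:
  V/F = 0.3800: g = 0.16576, g' = -0.6580 → V/F = 0.6319
  V/F = 0.6319: g = -0.00165, g' = -0.7097 → V/F = 0.6296
Converged at V/F = 0.6296.
Then V = V/F·F = 0.6296·256 = 161.2 mol/h and L = F − V = 94.8 mol/h.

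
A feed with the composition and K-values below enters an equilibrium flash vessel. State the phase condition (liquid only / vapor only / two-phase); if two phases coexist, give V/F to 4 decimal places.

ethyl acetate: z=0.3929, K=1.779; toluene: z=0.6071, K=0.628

ΣzᵢKᵢ = 1.0802; Σzᵢ/Kᵢ = 1.1876.
Both exceed 1, so a two-phase solution exists.
Rachford–Rice: g(ψ) = Σ zᵢ(Kᵢ−1)/(1+ψ(Kᵢ−1)) = 0.
Binary case is linear: z₁(K₁−1)(1+ψ(K₂−1)) + z₂(K₂−1)(1+ψ(K₁−1)) = 0
⇒ ψ = [z₁(K₁−1)+z₂(K₂−1)] / [−(K₁−1)(K₂−1)] = 0.08023/0.28979 = 0.2769

two-phase, V/F = 0.2769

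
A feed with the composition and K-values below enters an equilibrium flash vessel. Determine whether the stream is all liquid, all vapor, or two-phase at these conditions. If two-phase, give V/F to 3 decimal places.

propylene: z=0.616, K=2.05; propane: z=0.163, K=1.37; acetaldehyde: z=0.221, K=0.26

ΣzᵢKᵢ = 1.544; Σzᵢ/Kᵢ = 1.269.
Both exceed 1, so a two-phase solution exists.
Rachford–Rice: g(ψ) = Σ zᵢ(Kᵢ−1)/(1+ψ(Kᵢ−1)) = 0.
Newton–Raphson from ψ = 0.31:
  ψ = 0.310: g = 0.3298, g' = -0.608 → ψ = 0.852
  ψ = 0.852: g = -0.0556, g' = -1.089 → ψ = 0.801
  ψ = 0.801: g = -0.0039, g' = -0.944 → ψ = 0.797
Converged at ψ = 0.797.

two-phase, V/F = 0.797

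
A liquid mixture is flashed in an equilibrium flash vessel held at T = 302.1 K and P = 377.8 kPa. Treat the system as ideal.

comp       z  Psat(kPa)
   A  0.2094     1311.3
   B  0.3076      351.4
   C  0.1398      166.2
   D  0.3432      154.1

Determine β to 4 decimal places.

Raoult's law: Kᵢ = Pᵢˢᵃᵗ/P = Pᵢˢᵃᵗ/377.8.
  K_A = 1311.3/377.8 = 3.470884, K_B = 351.4/377.8 = 0.930122, K_C = 166.2/377.8 = 0.439915, K_D = 154.1/377.8 = 0.407888
Newton iteration, β⁰ = 0.5:
  β = 0.5000: g = -0.18825, g' = -0.5849 → β = 0.1781
  β = 0.1781: g = 0.02336, g' = -0.8224 → β = 0.2065
  β = 0.2065: g = 0.00070, g' = -0.7743 → β = 0.2074
Converged at β = 0.2074.

β = 0.2074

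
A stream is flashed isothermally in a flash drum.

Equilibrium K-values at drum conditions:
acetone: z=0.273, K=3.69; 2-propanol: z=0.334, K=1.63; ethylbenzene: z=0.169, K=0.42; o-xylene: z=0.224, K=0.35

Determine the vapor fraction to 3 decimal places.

ψ = 0.659

Material balance + equilibrium reduce to Σ zᵢ(Kᵢ−1)/(1+ψ(Kᵢ−1)) = 0.
Feasibility: ΣzᵢKᵢ = 1.701, Σzᵢ/Kᵢ = 1.321 — both > 1, two phases present.
Iterate (Newton) starting at ψ = 0.56:
  ψ = 0.560: g = 0.0744, g' = -0.746 → ψ = 0.660
  ψ = 0.660: g = -0.0005, g' = -0.762 → ψ = 0.659
Converged at ψ = 0.659.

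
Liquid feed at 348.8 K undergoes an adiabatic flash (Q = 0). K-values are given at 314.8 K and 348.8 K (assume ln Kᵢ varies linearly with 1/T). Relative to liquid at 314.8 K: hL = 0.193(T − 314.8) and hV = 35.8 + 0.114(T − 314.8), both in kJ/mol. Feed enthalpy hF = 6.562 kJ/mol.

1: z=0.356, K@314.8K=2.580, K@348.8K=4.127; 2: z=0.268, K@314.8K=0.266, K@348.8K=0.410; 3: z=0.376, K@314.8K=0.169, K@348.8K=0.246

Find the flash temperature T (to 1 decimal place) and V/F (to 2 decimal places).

Adiabatic flash: solve Rachford–Rice at each trial T, then check hF = ψ·hV(T) + (1−ψ)·hL(T).
  T = 314.8 K: K = (2.580, 0.266, 0.169), RR gives ψ = 0.043, H_out = 1.526 kJ/mol
  T = 348.8 K: K = (4.127, 0.410, 0.246), RR gives ψ = 0.311, H_out = 16.869 kJ/mol
  T = 331.8 K: K = (3.303, 0.334, 0.206), RR gives ψ = 0.200, H_out = 10.181 kJ/mol
  T = 323.3 K: K = (2.929, 0.299, 0.187), RR gives ψ = 0.130, H_out = 6.218 kJ/mol
  T = 327.6 K: K = (3.115, 0.316, 0.196), RR gives ψ = 0.167, H_out = 8.294 kJ/mol
  T = 325.5 K: K = (3.023, 0.308, 0.192), RR gives ψ = 0.150, H_out = 7.300 kJ/mol
Linear interpolation between T = 323.3 (H_out = 6.218) and T = 325.5 (H_out = 7.300) on hF = 6.562 gives T ≈ 324.0 K, at which ψ = 0.14.

T = 324.0 K, V/F = 0.14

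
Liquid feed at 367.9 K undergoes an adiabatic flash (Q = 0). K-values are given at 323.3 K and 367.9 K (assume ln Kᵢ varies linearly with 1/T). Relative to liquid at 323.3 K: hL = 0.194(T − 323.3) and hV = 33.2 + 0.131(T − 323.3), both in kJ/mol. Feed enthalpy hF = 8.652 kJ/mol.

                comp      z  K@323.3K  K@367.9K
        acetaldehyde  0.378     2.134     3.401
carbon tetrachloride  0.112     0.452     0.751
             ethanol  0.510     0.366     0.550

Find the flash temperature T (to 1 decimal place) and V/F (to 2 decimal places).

Adiabatic flash: solve Rachford–Rice at each trial T, then check hF = ψ·hV(T) + (1−ψ)·hL(T).
  T = 323.3 K: K = (2.134, 0.452, 0.366), RR gives ψ = 0.063, H_out = 2.077 kJ/mol
  T = 367.9 K: K = (3.401, 0.751, 0.550), RR gives ψ = 0.644, H_out = 28.228 kJ/mol
  T = 345.6 K: K = (2.735, 0.592, 0.455), RR gives ψ = 0.366, H_out = 15.958 kJ/mol
  T = 334.5 K: K = (2.427, 0.520, 0.410), RR gives ψ = 0.226, H_out = 9.522 kJ/mol
  T = 328.9 K: K = (2.278, 0.485, 0.388), RR gives ψ = 0.149, H_out = 5.970 kJ/mol
  T = 331.7 K: K = (2.352, 0.503, 0.399), RR gives ψ = 0.188, H_out = 7.781 kJ/mol
  T = 333.1 K: K = (2.390, 0.511, 0.404), RR gives ψ = 0.207, H_out = 8.660 kJ/mol
Linear interpolation between T = 331.7 (H_out = 7.781) and T = 333.1 (H_out = 8.660) on hF = 8.652 gives T ≈ 333.1 K, at which ψ = 0.21.

T = 333.1 K, V/F = 0.21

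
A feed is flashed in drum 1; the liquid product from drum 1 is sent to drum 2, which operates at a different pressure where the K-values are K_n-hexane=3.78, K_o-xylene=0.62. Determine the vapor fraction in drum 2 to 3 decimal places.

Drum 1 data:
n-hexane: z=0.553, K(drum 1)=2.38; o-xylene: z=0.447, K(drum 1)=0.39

V/F (drum 2) = 0.557

Drum 1:
Material balance + equilibrium reduce to Σ zᵢ(Kᵢ−1)/(1+ψ₁(Kᵢ−1)) = 0.
Feasibility: ΣzᵢKᵢ = 1.490, Σzᵢ/Kᵢ = 1.379 — both > 1, two phases present.
Newton iteration, ψ₁⁰ = 0.5:
  ψ₁ = 0.500: g = 0.0592, g' = -0.713 → ψ₁ = 0.583
Converged at ψ₁ = 0.583.
Drum-1 compositions:
  n-hexane: x = 0.307, y = 0.730
  o-xylene: x = 0.693, y = 0.270
Drum-2 feed = drum-1 liquid: z₂ = (0.3065, 0.6935).
Drum 2:
Rachford–Rice: g(ψ₂) = Σ zᵢ(Kᵢ−1)/(1+ψ₂(Kᵢ−1)) = 0.
g(0) = ΣzᵢKᵢ − 1 = 0.589 and g(1) = 1 − Σzᵢ/Kᵢ = -0.200, so a root lies in (0, 1).
Iterate (Newton) starting at ψ₂ = 0.5:
  ψ₂ = 0.500: g = 0.0312, g' = -0.567 → ψ₂ = 0.555
  ψ₂ = 0.555: g = 0.0012, g' = -0.527 → ψ₂ = 0.557
Converged at ψ₂ = 0.557.
  n-hexane: x = 0.120, y = 0.455
  o-xylene: x = 0.880, y = 0.545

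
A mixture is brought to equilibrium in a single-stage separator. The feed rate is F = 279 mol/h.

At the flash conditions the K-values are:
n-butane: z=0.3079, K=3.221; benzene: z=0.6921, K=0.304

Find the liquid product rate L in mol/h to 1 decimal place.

Let β = V/F and solve Σ zᵢ(Kᵢ−1)/(1+β(Kᵢ−1)) = 0.
Feasibility: ΣzᵢKᵢ = 1.2021, Σzᵢ/Kᵢ = 2.3722 — both > 1, two phases present.
Binary case is linear: z₁(K₁−1)(1+β(K₂−1)) + z₂(K₂−1)(1+β(K₁−1)) = 0
⇒ β = [z₁(K₁−1)+z₂(K₂−1)] / [−(K₁−1)(K₂−1)] = 0.20214/1.54582 = 0.1308
Then V = β·F = 0.1308·279 = 36.5 mol/h and L = F − V = 242.5 mol/h.

L = 242.5 mol/h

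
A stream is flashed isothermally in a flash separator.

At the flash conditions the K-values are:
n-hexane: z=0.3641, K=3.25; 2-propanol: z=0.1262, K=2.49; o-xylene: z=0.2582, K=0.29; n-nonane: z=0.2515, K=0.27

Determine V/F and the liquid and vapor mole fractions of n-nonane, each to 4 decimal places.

Material balance + equilibrium reduce to Σ zᵢ(Kᵢ−1)/(1+V/F(Kᵢ−1)) = 0.
g(0) = ΣzᵢKᵢ − 1 = 0.6403 and g(1) = 1 − Σzᵢ/Kᵢ = -0.9845, so a root lies in (0, 1).
Newton iteration, V/F⁰ = 0.5:
  V/F = 0.5000: g = -0.08007, g' = -1.1454 → V/F = 0.4301
  V/F = 0.4301: g = -0.00060, g' = -1.1346 → V/F = 0.4296
Converged at V/F = 0.4296.
Compositions from xᵢ = zᵢ/(1+V/F(Kᵢ−1)), yᵢ = Kᵢxᵢ:
  n-hexane: x = 0.1851, y = 0.6017
  2-propanol: x = 0.0769, y = 0.1916
  o-xylene: x = 0.3715, y = 0.1077
  n-nonane: x = 0.3664, y = 0.0989

V/F = 0.4296, x_n-nonane = 0.3664, y_n-nonane = 0.0989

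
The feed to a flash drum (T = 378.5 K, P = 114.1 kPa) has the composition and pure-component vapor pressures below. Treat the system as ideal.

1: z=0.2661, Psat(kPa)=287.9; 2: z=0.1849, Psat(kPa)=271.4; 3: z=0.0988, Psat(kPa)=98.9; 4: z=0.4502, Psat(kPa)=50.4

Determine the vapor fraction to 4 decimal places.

ψ = 0.5307

Raoult's law: Kᵢ = Pᵢˢᵃᵗ/P = Pᵢˢᵃᵗ/114.1.
  K_1 = 287.9/114.1 = 2.523225, K_2 = 271.4/114.1 = 2.378615, K_3 = 98.9/114.1 = 0.866784, K_4 = 50.4/114.1 = 0.441718
Newton–Raphson from ψ = 0.66:
  ψ = 0.6600: g = -0.07682, g' = -0.6038 → ψ = 0.5328
  ψ = 0.5328: g = -0.00120, g' = -0.5913 → ψ = 0.5307
Converged at ψ = 0.5307.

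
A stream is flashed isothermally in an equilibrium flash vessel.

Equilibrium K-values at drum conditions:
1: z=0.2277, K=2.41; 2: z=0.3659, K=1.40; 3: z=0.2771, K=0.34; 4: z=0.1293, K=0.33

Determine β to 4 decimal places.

Rachford–Rice: g(β) = Σ zᵢ(Kᵢ−1)/(1+β(Kᵢ−1)) = 0.
Feasibility: ΣzᵢKᵢ = 1.1979, Σzᵢ/Kᵢ = 1.5627 — both > 1, two phases present.
Newton–Raphson from β = 0.37:
  β = 0.3700: g = -0.01869, g' = -0.5538 → β = 0.3363
  β = 0.3363: g = -0.00007, g' = -0.5499 → β = 0.3361
Converged at β = 0.3361.

β = 0.3361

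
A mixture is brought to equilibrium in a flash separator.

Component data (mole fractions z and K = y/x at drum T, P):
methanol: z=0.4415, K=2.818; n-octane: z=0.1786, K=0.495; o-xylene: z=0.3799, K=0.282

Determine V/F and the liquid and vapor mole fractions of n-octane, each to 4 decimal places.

Material balance + equilibrium reduce to Σ zᵢ(Kᵢ−1)/(1+V/F(Kᵢ−1)) = 0.
Feasibility: ΣzᵢKᵢ = 1.4397, Σzᵢ/Kᵢ = 1.8646 — both > 1, two phases present.
Newton iteration, V/F⁰ = 0.46:
  V/F = 0.4600: g = -0.08767, g' = -0.9467 → V/F = 0.3674
Converged at V/F = 0.3674.
Compositions from xᵢ = zᵢ/(1+V/F(Kᵢ−1)), yᵢ = Kᵢxᵢ:
  methanol: x = 0.2647, y = 0.7459
  n-octane: x = 0.2193, y = 0.1085
  o-xylene: x = 0.5160, y = 0.1455

V/F = 0.3674, x_n-octane = 0.2193, y_n-octane = 0.1085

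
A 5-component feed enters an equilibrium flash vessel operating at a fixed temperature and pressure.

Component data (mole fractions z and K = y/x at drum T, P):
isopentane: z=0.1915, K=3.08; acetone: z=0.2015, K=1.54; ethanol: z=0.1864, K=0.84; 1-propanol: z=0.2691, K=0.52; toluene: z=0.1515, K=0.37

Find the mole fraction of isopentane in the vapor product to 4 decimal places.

y_isopentane = 0.3313

Newton iteration, V/F⁰ = 0.5:
  V/F = 0.5000: g = -0.06078, g' = -0.4766 → V/F = 0.3725
  V/F = 0.3725: g = 0.00131, g' = -0.5038 → V/F = 0.3751
Converged at V/F = 0.3751.
Compositions from xᵢ = zᵢ/(1+V/F(Kᵢ−1)), yᵢ = Kᵢxᵢ:
  isopentane: x = 0.1076, y = 0.3313
  acetone: x = 0.1676, y = 0.2580
  ethanol: x = 0.1983, y = 0.1666
  1-propanol: x = 0.3282, y = 0.1707
  toluene: x = 0.1984, y = 0.0734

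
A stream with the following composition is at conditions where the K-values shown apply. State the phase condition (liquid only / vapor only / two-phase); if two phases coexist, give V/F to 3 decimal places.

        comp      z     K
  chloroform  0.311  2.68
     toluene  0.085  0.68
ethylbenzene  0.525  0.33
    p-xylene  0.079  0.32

two-phase, V/F = 0.084

ΣzᵢKᵢ = 1.090; Σzᵢ/Kᵢ = 2.079.
Both exceed 1, so a two-phase solution exists.
Let ψ = V/F and solve Σ zᵢ(Kᵢ−1)/(1+ψ(Kᵢ−1)) = 0.
Iterate (Newton) starting at ψ = 0.42:
  ψ = 0.420: g = -0.2898, g' = -0.841 → ψ = 0.076
  ψ = 0.076: g = 0.0086, g' = -1.002 → ψ = 0.084
Converged at ψ = 0.084.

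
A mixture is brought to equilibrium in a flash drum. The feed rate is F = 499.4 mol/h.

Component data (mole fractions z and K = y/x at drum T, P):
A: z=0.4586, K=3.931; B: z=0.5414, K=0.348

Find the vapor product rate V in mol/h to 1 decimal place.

Binary case is linear: z₁(K₁−1)(1+ψ(K₂−1)) + z₂(K₂−1)(1+ψ(K₁−1)) = 0
⇒ ψ = [z₁(K₁−1)+z₂(K₂−1)] / [−(K₁−1)(K₂−1)] = 0.99116/1.91101 = 0.5187
Then V = ψ·F = 0.5187·499.4 = 259.0 mol/h and L = F − V = 240.4 mol/h.

V = 259.0 mol/h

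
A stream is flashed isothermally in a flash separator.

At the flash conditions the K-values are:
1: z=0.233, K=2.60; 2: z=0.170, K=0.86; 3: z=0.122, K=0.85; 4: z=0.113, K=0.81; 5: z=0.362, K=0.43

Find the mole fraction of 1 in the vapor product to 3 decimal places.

y_1 = 0.477

Rachford–Rice: g(V/F) = Σ zᵢ(Kᵢ−1)/(1+V/F(Kᵢ−1)) = 0.
Check two-phase: ΣzᵢKᵢ = 1.103 > 1 and Σzᵢ/Kᵢ = 1.412 > 1, so g(0) = 0.103 > 0 and g(1) = -0.412 < 0.
Newton iteration, V/F⁰ = 0.51:
  V/F = 0.510: g = -0.1548, g' = -0.427 → V/F = 0.147
  V/F = 0.147: g = 0.0114, g' = -0.542 → V/F = 0.168
  V/F = 0.168: g = 0.0002, g' = -0.525 → V/F = 0.169
Converged at V/F = 0.169.
Compositions from xᵢ = zᵢ/(1+V/F(Kᵢ−1)), yᵢ = Kᵢxᵢ:
  1: x = 0.184, y = 0.477
  2: x = 0.174, y = 0.150
  3: x = 0.125, y = 0.106
  4: x = 0.117, y = 0.095
  5: x = 0.400, y = 0.172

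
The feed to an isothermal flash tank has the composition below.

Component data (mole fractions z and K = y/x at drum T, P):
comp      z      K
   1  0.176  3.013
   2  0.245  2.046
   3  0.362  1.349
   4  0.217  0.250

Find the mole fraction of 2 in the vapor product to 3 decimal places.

Newton–Raphson from V/F = 0.5:
  V/F = 0.500: g = 0.1920, g' = -0.637 → V/F = 0.801
  V/F = 0.801: g = -0.0342, g' = -0.977 → V/F = 0.766
  V/F = 0.766: g = -0.0015, g' = -0.895 → V/F = 0.765
Converged at V/F = 0.765.
Compositions from xᵢ = zᵢ/(1+V/F(Kᵢ−1)), yᵢ = Kᵢxᵢ:
  1: x = 0.069, y = 0.209
  2: x = 0.136, y = 0.279
  3: x = 0.286, y = 0.385
  4: x = 0.509, y = 0.127

y_2 = 0.279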